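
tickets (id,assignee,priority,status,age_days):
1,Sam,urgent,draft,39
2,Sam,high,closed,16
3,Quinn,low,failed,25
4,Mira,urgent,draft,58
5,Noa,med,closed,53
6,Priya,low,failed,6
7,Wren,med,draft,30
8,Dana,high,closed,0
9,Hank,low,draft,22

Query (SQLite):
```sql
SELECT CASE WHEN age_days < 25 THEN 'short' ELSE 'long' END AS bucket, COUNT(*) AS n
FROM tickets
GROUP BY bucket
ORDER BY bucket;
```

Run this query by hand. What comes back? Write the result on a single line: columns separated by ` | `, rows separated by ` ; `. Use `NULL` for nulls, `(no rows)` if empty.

long | 5 ; short | 4

Bucket rows by age_days < 25 → 'short' else 'long'; count each bucket.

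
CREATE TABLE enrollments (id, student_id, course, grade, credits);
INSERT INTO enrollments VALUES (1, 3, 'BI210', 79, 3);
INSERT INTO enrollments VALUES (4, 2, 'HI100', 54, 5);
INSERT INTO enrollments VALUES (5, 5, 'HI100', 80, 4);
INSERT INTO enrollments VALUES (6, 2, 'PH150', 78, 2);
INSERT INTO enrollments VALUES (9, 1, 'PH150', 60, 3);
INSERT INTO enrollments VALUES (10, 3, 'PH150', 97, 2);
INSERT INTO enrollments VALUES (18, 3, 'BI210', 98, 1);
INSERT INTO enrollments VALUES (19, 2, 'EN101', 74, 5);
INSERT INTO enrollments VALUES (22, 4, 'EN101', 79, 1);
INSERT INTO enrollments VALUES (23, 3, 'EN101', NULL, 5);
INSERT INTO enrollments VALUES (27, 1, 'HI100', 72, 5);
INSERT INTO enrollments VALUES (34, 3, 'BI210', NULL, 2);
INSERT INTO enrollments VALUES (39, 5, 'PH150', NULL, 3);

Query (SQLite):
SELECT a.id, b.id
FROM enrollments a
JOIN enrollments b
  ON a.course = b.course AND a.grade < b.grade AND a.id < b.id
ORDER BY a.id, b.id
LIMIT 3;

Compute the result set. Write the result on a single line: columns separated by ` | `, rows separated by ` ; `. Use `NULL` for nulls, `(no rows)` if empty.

Pairs (a,b) with same course, a.grade < b.grade, a.id < b.id.
course groups: BI210:{1,18,34} EN101:{19,22,23} HI100:{4,5,27} PH150:{6,9,10,39}
Ordered by (a.id, b.id); first 3.

1 | 18 ; 4 | 5 ; 4 | 27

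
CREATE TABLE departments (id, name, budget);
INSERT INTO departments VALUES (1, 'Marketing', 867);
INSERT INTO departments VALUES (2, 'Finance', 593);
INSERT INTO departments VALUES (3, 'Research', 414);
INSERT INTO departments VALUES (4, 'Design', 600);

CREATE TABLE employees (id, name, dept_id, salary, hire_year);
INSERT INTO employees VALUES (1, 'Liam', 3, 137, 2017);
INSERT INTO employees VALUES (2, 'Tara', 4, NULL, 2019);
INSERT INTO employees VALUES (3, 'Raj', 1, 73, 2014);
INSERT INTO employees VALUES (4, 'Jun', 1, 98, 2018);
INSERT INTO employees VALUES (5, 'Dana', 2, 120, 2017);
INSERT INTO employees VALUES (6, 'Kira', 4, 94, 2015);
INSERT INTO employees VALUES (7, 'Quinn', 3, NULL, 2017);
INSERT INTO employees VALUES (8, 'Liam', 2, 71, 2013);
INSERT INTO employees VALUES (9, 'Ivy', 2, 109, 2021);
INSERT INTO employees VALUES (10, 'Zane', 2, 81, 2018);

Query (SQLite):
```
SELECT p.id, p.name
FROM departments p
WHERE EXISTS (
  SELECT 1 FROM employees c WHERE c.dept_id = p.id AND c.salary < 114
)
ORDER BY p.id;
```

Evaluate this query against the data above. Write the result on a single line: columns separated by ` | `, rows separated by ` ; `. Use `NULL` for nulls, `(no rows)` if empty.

For each departments row, check whether any employees with matching dept_id has salary < 114.
Keep rows where that is true.

1 | Marketing ; 2 | Finance ; 4 | Design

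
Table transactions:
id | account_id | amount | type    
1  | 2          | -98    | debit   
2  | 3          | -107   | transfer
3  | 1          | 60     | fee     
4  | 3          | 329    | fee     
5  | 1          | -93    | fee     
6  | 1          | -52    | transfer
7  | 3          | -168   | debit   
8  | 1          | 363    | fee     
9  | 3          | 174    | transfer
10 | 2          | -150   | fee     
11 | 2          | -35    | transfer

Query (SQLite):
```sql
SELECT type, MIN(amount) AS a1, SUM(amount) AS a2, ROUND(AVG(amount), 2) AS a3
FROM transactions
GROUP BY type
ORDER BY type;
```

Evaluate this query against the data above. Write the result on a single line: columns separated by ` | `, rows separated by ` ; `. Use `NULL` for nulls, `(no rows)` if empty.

debit | -168 | -266 | -133 ; fee | -150 | 509 | 101.8 ; transfer | -107 | -20 | -5

Group transactions by type.
Per group compute: MIN(amount), SUM(amount), ROUND(AVG(amount), 2).
  debit: ids {1, 7} → MIN(amount)=-168, SUM(amount)=-266, ROUND(AVG(amount), 2)=-133
  fee: ids {3, 4, 5, 8, 10} → MIN(amount)=-150, SUM(amount)=509, ROUND(AVG(amount), 2)=101.8
  transfer: ids {2, 6, 9, 11} → MIN(amount)=-107, SUM(amount)=-20, ROUND(AVG(amount), 2)=-5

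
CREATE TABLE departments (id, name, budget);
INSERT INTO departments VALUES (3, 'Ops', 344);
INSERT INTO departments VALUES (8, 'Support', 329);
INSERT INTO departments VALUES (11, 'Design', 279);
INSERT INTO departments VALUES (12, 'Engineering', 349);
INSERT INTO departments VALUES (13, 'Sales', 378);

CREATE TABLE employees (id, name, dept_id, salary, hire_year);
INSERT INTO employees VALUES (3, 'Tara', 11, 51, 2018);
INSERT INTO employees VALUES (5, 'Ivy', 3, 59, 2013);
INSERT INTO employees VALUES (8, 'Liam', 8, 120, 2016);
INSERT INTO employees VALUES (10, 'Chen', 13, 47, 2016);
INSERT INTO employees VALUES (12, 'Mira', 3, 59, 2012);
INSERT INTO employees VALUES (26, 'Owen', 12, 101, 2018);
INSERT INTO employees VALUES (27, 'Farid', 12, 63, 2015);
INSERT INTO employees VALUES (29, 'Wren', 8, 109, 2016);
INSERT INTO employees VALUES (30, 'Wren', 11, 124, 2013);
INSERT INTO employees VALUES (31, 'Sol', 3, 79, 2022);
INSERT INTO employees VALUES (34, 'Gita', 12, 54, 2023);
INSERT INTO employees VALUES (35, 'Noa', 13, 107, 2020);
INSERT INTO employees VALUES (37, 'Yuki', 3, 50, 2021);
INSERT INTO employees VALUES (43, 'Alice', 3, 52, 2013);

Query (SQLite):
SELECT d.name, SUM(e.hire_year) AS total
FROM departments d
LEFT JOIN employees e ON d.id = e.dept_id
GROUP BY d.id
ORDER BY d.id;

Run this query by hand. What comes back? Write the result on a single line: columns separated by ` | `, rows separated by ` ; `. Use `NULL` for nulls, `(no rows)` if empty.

Ops | 10081 ; Support | 4032 ; Design | 4031 ; Engineering | 6056 ; Sales | 4036

LEFT JOIN keeps every departments row; unmatched ones get NULL for employees columns.
Group by departments.id and compute SUM(e.hire_year). SUM over an all-NULL group is NULL.
  3: ids {5, 12, 31, 37, 43} → SUM(e.hire_year)=10081
  8: ids {8, 29} → SUM(e.hire_year)=4032
  11: ids {3, 30} → SUM(e.hire_year)=4031
  12: ids {26, 27, 34} → SUM(e.hire_year)=6056
  13: ids {10, 35} → SUM(e.hire_year)=4036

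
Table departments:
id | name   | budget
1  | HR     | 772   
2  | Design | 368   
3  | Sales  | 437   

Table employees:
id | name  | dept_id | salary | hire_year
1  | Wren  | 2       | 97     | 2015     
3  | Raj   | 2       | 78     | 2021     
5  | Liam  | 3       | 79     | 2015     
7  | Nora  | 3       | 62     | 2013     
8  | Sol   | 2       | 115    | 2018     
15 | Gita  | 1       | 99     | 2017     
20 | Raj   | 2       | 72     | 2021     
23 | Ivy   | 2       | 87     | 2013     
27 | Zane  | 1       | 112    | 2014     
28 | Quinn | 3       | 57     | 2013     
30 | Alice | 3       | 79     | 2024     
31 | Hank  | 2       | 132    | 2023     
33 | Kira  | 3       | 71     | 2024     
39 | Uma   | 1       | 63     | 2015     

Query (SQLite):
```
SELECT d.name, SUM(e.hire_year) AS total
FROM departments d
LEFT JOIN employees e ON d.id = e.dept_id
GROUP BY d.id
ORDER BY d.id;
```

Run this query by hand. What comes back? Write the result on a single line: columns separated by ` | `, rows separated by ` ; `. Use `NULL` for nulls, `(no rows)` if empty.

LEFT JOIN keeps every departments row; unmatched ones get NULL for employees columns.
Group by departments.id and compute SUM(e.hire_year). SUM over an all-NULL group is NULL.
  1: ids {15, 27, 39} → SUM(e.hire_year)=6046
  2: ids {1, 3, 8, 20, 23, 31} → SUM(e.hire_year)=12111
  3: ids {5, 7, 28, 30, 33} → SUM(e.hire_year)=10089

HR | 6046 ; Design | 12111 ; Sales | 10089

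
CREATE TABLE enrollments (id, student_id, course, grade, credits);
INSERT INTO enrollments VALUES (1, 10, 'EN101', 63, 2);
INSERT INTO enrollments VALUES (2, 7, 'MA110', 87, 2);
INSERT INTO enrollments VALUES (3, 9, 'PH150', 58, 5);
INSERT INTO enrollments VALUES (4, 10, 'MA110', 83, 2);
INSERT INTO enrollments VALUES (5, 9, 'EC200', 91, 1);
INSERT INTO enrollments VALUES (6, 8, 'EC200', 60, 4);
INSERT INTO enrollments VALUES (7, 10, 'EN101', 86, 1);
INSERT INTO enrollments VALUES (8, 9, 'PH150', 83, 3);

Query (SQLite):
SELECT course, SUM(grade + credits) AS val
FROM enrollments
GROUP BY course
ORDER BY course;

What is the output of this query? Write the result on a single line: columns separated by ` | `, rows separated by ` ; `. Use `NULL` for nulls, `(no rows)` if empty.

For each row compute grade + credits.
Group by course; take SUM of the expression per group.
  EC200: ids {5, 6} → SUM(grade + credits)=156
  EN101: ids {1, 7} → SUM(grade + credits)=152
  MA110: ids {2, 4} → SUM(grade + credits)=174
  PH150: ids {3, 8} → SUM(grade + credits)=149

EC200 | 156 ; EN101 | 152 ; MA110 | 174 ; PH150 | 149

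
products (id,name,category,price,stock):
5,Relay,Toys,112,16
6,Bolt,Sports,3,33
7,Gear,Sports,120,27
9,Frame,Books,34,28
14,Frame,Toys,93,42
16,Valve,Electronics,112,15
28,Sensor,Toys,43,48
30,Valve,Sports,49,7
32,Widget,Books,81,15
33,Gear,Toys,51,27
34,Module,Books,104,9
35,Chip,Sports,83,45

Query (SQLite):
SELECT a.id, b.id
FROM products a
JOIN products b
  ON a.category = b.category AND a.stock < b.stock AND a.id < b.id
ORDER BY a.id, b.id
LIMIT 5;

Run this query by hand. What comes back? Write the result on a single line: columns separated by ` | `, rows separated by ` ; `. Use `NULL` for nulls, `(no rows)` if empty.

Pairs (a,b) with same category, a.stock < b.stock, a.id < b.id.
category groups: Books:{9,32,34} Electronics:{16} Sports:{6,7,30,35} Toys:{5,14,28,33}
Ordered by (a.id, b.id); first 5.

5 | 14 ; 5 | 28 ; 5 | 33 ; 6 | 35 ; 7 | 35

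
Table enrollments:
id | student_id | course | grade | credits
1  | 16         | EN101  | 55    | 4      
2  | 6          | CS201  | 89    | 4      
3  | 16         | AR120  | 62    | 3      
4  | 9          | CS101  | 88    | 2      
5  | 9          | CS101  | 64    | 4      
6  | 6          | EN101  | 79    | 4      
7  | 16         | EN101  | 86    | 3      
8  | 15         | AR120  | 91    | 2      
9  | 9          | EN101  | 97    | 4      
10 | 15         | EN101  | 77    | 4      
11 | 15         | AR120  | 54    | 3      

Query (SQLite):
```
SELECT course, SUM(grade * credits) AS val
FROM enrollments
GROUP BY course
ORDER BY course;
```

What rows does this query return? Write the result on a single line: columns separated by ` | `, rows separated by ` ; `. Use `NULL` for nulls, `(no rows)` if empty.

For each row compute grade * credits.
Group by course; take SUM of the expression per group.
  AR120: ids {3, 8, 11} → SUM(grade * credits)=530
  CS101: ids {4, 5} → SUM(grade * credits)=432
  CS201: ids {2} → SUM(grade * credits)=356
  EN101: ids {1, 6, 7, 9, 10} → SUM(grade * credits)=1490

AR120 | 530 ; CS101 | 432 ; CS201 | 356 ; EN101 | 1490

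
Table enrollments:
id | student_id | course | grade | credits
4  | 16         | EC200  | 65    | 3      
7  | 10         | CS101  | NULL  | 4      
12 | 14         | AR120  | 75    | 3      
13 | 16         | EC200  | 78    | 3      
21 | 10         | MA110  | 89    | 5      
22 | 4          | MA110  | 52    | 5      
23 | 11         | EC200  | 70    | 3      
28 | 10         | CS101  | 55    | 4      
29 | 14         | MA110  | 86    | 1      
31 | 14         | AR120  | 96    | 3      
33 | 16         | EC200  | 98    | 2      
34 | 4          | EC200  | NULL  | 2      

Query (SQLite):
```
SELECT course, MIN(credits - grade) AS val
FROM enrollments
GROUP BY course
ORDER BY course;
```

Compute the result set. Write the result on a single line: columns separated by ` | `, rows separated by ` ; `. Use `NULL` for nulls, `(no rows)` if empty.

For each row compute credits - grade.
Group by course; take MIN of the expression per group.
  AR120: ids {12, 31} → MIN(credits - grade)=-93
  CS101: ids {7, 28} → MIN(credits - grade)=-51
  EC200: ids {4, 13, 23, 33, 34} → MIN(credits - grade)=-96
  MA110: ids {21, 22, 29} → MIN(credits - grade)=-85

AR120 | -93 ; CS101 | -51 ; EC200 | -96 ; MA110 | -85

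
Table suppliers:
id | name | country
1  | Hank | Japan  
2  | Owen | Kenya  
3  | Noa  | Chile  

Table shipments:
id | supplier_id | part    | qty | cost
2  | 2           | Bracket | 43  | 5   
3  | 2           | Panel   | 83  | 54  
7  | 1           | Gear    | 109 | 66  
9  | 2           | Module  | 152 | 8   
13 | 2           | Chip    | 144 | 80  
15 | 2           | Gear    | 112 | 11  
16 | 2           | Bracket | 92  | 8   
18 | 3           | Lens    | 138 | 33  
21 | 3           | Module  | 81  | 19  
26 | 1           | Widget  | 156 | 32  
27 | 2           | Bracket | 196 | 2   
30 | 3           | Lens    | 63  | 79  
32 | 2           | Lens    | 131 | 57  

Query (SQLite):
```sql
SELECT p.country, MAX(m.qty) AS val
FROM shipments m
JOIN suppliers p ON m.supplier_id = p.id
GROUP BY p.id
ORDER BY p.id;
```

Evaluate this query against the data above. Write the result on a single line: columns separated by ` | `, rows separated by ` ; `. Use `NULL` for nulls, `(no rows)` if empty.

Japan | 156 ; Kenya | 196 ; Chile | 138

Join each shipments row to its suppliers via supplier_id.
Group joined rows by suppliers.id; compute MAX(m.qty) per group.
  1: ids {7, 26} → MAX(m.qty)=156
  2: ids {2, 3, 9, 13, 15, 16, 27, 32} → MAX(m.qty)=196
  3: ids {18, 21, 30} → MAX(m.qty)=138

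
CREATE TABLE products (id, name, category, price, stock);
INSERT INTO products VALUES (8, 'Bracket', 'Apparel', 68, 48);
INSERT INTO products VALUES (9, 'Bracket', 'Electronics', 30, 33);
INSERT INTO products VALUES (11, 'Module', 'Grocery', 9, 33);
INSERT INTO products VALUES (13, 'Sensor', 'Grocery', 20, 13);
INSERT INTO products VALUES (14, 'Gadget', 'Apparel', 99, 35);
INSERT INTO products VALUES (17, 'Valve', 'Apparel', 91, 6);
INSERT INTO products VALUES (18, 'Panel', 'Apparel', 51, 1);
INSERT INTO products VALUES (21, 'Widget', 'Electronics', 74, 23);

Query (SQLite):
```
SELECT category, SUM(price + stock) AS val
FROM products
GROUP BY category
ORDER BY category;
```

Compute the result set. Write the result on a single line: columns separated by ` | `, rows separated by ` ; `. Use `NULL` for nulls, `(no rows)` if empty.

Apparel | 399 ; Electronics | 160 ; Grocery | 75

For each row compute price + stock.
Group by category; take SUM of the expression per group.
  Apparel: ids {8, 14, 17, 18} → SUM(price + stock)=399
  Electronics: ids {9, 21} → SUM(price + stock)=160
  Grocery: ids {11, 13} → SUM(price + stock)=75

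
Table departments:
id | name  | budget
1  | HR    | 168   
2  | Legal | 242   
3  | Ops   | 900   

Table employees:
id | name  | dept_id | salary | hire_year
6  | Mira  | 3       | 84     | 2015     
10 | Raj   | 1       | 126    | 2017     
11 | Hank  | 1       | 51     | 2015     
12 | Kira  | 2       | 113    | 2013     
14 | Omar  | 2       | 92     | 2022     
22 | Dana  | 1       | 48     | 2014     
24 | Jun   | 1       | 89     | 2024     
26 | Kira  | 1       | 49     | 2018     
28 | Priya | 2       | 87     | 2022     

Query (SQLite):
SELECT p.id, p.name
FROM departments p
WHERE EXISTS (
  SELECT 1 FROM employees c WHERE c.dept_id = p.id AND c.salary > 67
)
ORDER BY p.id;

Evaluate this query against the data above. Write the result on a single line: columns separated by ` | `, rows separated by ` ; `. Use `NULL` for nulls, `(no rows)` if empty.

1 | HR ; 2 | Legal ; 3 | Ops

For each departments row, check whether any employees with matching dept_id has salary > 67.
Keep rows where that is true.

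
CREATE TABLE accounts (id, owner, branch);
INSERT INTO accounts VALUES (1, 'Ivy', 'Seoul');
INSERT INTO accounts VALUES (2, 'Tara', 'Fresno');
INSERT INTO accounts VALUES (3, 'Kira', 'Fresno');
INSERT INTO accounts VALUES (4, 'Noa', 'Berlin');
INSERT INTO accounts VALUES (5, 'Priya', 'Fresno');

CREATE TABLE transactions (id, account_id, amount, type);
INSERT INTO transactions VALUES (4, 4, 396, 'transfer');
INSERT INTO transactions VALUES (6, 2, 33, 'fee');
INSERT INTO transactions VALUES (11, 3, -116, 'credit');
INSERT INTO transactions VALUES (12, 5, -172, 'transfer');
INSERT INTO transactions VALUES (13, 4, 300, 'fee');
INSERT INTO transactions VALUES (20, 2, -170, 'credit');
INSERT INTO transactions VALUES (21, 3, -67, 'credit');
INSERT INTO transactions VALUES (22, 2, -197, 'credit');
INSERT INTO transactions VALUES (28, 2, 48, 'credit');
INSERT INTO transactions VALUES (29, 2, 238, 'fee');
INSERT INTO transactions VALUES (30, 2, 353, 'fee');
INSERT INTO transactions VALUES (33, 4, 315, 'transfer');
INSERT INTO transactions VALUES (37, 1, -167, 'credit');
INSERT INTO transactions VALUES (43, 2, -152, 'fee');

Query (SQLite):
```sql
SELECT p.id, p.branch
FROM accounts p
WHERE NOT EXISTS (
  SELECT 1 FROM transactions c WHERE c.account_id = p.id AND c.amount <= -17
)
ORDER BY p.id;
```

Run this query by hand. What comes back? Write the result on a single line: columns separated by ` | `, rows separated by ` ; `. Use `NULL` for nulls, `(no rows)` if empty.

4 | Berlin

For each accounts row, check whether any transactions with matching account_id has amount <= -17.
Keep rows where that is false.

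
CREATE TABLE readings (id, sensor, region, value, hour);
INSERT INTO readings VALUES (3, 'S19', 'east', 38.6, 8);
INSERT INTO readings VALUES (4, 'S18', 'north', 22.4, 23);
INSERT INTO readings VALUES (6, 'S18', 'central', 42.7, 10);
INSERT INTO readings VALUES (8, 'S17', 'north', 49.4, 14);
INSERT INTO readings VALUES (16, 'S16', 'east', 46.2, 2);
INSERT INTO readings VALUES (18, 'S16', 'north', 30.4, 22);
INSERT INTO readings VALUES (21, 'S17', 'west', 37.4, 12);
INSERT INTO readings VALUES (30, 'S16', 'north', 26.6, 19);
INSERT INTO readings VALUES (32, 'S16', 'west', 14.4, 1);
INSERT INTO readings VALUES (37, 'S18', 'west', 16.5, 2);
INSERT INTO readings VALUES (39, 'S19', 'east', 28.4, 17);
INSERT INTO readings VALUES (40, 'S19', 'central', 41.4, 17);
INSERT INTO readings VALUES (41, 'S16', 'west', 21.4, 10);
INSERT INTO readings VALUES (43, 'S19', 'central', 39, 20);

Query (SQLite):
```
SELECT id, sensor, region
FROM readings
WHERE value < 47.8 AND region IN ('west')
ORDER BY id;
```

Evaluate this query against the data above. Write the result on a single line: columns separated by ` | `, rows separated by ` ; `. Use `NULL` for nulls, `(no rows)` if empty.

value < 47.8: ids {3, 4, 6, 16, 18, 21, 30, 32, 37, 39, 40, 41, 43}
region IN ('west'): ids {21, 32, 37, 41}
Combine with AND.

21 | S17 | west ; 32 | S16 | west ; 37 | S18 | west ; 41 | S16 | west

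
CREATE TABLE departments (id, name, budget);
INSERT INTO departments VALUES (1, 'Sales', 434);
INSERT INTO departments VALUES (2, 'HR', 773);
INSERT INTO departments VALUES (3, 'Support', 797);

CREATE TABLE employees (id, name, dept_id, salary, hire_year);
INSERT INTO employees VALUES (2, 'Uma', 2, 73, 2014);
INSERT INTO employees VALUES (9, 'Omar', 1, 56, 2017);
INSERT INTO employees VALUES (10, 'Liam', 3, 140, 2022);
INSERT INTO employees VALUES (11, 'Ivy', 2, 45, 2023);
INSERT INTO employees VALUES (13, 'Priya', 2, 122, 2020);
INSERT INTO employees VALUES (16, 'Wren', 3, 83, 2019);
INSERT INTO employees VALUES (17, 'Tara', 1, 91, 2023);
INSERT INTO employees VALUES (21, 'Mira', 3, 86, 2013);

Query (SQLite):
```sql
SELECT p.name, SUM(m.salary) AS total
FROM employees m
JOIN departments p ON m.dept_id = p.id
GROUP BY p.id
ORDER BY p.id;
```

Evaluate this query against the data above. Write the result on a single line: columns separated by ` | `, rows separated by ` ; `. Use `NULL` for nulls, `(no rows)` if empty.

Sales | 147 ; HR | 240 ; Support | 309

Join each employees row to its departments via dept_id.
Group joined rows by departments.id; compute SUM(m.salary) per group.
  1: ids {9, 17} → SUM(m.salary)=147
  2: ids {2, 11, 13} → SUM(m.salary)=240
  3: ids {10, 16, 21} → SUM(m.salary)=309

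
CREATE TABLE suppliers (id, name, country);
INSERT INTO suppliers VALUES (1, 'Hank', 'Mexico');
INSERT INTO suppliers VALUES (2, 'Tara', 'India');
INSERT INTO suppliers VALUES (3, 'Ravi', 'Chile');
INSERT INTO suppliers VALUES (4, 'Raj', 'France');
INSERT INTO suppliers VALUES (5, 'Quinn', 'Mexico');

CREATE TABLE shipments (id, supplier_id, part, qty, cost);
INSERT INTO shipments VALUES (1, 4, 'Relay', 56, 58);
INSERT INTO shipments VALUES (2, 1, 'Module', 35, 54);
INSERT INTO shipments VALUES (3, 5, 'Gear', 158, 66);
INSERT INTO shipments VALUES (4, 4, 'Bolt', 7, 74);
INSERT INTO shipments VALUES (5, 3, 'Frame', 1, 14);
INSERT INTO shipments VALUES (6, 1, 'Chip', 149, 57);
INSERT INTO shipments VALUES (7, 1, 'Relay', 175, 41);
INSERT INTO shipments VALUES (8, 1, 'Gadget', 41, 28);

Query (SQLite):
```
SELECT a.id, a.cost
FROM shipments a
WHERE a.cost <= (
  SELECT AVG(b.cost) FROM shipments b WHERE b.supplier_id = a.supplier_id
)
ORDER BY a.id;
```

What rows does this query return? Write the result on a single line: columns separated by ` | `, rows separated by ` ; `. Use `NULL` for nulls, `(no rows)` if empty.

1 | 58 ; 3 | 66 ; 5 | 14 ; 7 | 41 ; 8 | 28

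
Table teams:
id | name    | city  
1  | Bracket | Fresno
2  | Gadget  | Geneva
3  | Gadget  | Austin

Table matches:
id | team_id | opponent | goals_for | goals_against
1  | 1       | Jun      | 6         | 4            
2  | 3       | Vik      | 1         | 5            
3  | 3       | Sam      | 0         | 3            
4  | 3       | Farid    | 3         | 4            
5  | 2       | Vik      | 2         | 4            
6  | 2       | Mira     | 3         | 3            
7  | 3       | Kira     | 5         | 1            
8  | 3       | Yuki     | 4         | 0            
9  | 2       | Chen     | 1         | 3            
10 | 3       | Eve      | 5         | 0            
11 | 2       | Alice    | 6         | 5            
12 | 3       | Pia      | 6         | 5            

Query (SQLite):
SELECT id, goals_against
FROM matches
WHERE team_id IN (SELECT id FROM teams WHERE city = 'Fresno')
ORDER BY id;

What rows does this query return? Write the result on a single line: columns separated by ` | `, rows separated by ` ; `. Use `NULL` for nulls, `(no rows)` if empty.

1 | 4

Inner query: teams.id where city = 'Fresno'.
Outer: keep matches rows whose team_id is in that set.
Inner query → {1}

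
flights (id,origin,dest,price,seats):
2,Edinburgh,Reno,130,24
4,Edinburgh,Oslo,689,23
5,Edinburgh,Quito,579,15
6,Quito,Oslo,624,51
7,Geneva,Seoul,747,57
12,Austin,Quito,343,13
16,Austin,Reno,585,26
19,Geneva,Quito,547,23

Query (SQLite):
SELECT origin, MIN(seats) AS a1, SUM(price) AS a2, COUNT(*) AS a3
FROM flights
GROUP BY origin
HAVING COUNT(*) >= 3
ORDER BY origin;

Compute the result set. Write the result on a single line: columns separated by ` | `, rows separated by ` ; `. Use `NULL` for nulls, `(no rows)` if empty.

Group flights by origin.
Per group compute: MIN(seats), SUM(price), COUNT(*).
HAVING: drop groups with fewer than 3 rows.
  Austin: ids {12, 16} → MIN(seats)=13, SUM(price)=928, COUNT(*)=2
  Edinburgh: ids {2, 4, 5} → MIN(seats)=15, SUM(price)=1398, COUNT(*)=3
  Geneva: ids {7, 19} → MIN(seats)=23, SUM(price)=1294, COUNT(*)=2
  Quito: ids {6} → MIN(seats)=51, SUM(price)=624, COUNT(*)=1

Edinburgh | 15 | 1398 | 3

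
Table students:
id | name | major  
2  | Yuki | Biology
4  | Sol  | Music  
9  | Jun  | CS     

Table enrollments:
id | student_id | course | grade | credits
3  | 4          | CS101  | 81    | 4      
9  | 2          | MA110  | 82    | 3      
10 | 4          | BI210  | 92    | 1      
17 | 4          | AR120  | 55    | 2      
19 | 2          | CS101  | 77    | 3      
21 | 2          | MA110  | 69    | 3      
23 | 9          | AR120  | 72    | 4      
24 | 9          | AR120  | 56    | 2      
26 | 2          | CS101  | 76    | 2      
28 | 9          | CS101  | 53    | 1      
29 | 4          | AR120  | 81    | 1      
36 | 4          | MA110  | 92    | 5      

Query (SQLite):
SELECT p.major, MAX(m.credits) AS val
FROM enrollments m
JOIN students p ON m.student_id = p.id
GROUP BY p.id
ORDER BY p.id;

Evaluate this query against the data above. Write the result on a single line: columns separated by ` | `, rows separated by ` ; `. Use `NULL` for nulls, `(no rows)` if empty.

Biology | 3 ; Music | 5 ; CS | 4

Join each enrollments row to its students via student_id.
Group joined rows by students.id; compute MAX(m.credits) per group.
  2: ids {9, 19, 21, 26} → MAX(m.credits)=3
  4: ids {3, 10, 17, 29, 36} → MAX(m.credits)=5
  9: ids {23, 24, 28} → MAX(m.credits)=4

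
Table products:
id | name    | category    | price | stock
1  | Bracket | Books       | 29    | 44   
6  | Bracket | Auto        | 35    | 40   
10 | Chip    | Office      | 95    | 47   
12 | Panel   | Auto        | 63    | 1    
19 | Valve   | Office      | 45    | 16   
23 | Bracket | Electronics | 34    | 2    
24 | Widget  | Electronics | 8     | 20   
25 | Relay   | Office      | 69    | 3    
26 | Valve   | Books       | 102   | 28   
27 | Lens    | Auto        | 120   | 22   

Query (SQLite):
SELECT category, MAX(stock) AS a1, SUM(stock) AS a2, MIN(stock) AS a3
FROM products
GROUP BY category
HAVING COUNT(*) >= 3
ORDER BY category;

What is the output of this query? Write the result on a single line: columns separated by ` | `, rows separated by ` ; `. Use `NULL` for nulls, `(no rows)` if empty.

Group products by category.
Per group compute: MAX(stock), SUM(stock), MIN(stock).
HAVING: drop groups with fewer than 3 rows.
  Auto: ids {6, 12, 27} → MAX(stock)=40, SUM(stock)=63, MIN(stock)=1
  Books: ids {1, 26} → MAX(stock)=44, SUM(stock)=72, MIN(stock)=28
  Electronics: ids {23, 24} → MAX(stock)=20, SUM(stock)=22, MIN(stock)=2
  Office: ids {10, 19, 25} → MAX(stock)=47, SUM(stock)=66, MIN(stock)=3

Auto | 40 | 63 | 1 ; Office | 47 | 66 | 3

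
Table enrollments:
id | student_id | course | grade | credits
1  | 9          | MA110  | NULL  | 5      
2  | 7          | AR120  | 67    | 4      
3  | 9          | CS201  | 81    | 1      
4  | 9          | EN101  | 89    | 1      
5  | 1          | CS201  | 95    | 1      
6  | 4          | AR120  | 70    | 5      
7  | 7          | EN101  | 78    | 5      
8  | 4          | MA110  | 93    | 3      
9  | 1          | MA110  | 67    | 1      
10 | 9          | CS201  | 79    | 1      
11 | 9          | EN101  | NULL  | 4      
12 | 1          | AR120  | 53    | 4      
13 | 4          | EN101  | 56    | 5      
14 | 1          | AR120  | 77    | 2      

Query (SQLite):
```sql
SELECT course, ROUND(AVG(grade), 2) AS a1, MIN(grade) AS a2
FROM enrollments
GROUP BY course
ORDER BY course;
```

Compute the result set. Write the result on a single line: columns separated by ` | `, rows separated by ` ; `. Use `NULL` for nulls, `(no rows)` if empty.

AR120 | 66.75 | 53 ; CS201 | 85 | 79 ; EN101 | 74.33 | 56 ; MA110 | 80 | 67

Group enrollments by course.
Per group compute: ROUND(AVG(grade), 2), MIN(grade).
  AR120: ids {2, 6, 12, 14} → ROUND(AVG(grade), 2)=66.75, MIN(grade)=53
  CS201: ids {3, 5, 10} → ROUND(AVG(grade), 2)=85, MIN(grade)=79
  EN101: ids {4, 7, 11, 13} → ROUND(AVG(grade), 2)=74.33, MIN(grade)=56
  MA110: ids {1, 8, 9} → ROUND(AVG(grade), 2)=80, MIN(grade)=67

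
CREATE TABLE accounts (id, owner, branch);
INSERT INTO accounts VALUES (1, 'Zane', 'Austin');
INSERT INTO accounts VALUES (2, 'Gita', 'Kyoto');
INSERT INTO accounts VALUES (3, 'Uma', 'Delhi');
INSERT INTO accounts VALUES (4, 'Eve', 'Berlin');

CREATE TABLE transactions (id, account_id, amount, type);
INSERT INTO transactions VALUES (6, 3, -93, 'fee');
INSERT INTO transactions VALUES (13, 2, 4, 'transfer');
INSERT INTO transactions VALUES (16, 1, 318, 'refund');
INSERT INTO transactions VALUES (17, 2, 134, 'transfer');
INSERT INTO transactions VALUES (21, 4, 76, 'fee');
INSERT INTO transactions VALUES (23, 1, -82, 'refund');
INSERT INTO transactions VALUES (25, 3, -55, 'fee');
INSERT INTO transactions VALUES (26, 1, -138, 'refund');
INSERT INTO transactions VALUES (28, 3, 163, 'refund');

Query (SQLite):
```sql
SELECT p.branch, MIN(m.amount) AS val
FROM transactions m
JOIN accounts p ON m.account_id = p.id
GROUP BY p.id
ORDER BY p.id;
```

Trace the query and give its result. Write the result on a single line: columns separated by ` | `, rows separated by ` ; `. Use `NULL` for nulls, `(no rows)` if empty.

Join each transactions row to its accounts via account_id.
Group joined rows by accounts.id; compute MIN(m.amount) per group.
  1: ids {16, 23, 26} → MIN(m.amount)=-138
  2: ids {13, 17} → MIN(m.amount)=4
  3: ids {6, 25, 28} → MIN(m.amount)=-93
  4: ids {21} → MIN(m.amount)=76

Austin | -138 ; Kyoto | 4 ; Delhi | -93 ; Berlin | 76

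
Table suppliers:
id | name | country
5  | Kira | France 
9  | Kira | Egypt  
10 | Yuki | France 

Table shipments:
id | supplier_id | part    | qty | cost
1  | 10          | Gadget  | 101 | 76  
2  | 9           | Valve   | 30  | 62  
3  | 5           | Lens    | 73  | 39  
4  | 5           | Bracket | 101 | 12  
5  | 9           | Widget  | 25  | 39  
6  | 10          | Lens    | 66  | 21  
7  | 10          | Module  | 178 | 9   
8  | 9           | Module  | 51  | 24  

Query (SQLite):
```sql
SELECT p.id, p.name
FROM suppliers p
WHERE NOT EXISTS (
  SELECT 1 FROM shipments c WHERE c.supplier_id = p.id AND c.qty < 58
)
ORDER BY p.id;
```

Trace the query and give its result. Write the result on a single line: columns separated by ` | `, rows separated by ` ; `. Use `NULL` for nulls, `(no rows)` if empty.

5 | Kira ; 10 | Yuki

For each suppliers row, check whether any shipments with matching supplier_id has qty < 58.
Keep rows where that is false.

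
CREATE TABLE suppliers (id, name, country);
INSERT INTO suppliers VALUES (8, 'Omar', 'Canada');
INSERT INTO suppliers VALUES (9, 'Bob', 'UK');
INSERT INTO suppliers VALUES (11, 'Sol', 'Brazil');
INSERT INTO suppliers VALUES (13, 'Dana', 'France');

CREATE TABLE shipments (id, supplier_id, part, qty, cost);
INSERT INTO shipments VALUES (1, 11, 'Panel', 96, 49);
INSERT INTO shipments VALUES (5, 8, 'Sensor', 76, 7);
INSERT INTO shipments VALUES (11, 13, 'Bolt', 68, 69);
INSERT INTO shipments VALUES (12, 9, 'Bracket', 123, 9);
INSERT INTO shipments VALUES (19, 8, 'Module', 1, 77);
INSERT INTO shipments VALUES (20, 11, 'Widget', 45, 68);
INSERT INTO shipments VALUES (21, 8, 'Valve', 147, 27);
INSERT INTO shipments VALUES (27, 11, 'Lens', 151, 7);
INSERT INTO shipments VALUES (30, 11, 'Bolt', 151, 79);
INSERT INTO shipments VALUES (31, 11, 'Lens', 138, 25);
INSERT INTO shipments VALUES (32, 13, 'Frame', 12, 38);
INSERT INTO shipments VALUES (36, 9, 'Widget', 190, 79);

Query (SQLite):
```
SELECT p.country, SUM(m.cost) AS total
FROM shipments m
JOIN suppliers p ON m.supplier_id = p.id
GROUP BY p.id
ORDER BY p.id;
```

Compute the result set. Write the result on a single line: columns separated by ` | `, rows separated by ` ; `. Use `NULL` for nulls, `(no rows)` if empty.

Join each shipments row to its suppliers via supplier_id.
Group joined rows by suppliers.id; compute SUM(m.cost) per group.
  8: ids {5, 19, 21} → SUM(m.cost)=111
  9: ids {12, 36} → SUM(m.cost)=88
  11: ids {1, 20, 27, 30, 31} → SUM(m.cost)=228
  13: ids {11, 32} → SUM(m.cost)=107

Canada | 111 ; UK | 88 ; Brazil | 228 ; France | 107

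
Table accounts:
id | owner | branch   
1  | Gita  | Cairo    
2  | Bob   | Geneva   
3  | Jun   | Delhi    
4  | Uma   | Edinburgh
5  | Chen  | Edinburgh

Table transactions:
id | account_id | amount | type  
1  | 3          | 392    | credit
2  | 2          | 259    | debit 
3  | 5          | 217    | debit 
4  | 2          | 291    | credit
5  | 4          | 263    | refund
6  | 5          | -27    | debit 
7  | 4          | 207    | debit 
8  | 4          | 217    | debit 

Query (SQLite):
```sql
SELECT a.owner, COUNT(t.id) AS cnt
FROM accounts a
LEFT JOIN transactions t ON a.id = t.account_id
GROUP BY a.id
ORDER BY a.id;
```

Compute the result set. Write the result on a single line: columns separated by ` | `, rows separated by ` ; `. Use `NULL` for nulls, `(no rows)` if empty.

Gita | 0 ; Bob | 2 ; Jun | 1 ; Uma | 3 ; Chen | 2

LEFT JOIN keeps every accounts row; unmatched ones get NULL for transactions columns.
Group by accounts.id and compute COUNT(t.id). COUNT(col) of an all-NULL group is 0.
  1: ids {—} → COUNT(t.id)=0
  2: ids {2, 4} → COUNT(t.id)=2
  3: ids {1} → COUNT(t.id)=1
  4: ids {5, 7, 8} → COUNT(t.id)=3
  5: ids {3, 6} → COUNT(t.id)=2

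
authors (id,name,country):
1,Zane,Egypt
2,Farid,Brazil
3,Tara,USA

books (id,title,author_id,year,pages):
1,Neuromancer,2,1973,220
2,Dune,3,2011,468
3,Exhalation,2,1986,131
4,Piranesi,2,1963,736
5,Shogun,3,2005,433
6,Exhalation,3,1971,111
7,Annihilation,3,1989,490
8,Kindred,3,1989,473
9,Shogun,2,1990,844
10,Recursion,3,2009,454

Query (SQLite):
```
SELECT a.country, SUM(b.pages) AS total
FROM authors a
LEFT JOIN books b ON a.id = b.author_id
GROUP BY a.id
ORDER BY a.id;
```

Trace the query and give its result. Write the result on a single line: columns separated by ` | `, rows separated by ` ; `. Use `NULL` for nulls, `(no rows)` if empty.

Egypt | NULL ; Brazil | 1931 ; USA | 2429

LEFT JOIN keeps every authors row; unmatched ones get NULL for books columns.
Group by authors.id and compute SUM(b.pages). SUM over an all-NULL group is NULL.
  1: ids {—} → SUM(b.pages)=NULL
  2: ids {1, 3, 4, 9} → SUM(b.pages)=1931
  3: ids {2, 5, 6, 7, 8, 10} → SUM(b.pages)=2429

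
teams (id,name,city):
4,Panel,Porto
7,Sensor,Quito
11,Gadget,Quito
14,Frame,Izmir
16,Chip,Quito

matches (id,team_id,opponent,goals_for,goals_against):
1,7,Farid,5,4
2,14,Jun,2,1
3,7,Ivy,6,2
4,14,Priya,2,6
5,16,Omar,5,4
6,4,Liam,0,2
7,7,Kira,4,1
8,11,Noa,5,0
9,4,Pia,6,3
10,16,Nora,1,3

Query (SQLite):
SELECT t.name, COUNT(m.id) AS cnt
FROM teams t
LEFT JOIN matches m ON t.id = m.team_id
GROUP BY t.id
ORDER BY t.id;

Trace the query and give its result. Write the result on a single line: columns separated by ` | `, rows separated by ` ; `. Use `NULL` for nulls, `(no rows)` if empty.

LEFT JOIN keeps every teams row; unmatched ones get NULL for matches columns.
Group by teams.id and compute COUNT(m.id). COUNT(col) of an all-NULL group is 0.
  4: ids {6, 9} → COUNT(m.id)=2
  7: ids {1, 3, 7} → COUNT(m.id)=3
  11: ids {8} → COUNT(m.id)=1
  14: ids {2, 4} → COUNT(m.id)=2
  16: ids {5, 10} → COUNT(m.id)=2

Panel | 2 ; Sensor | 3 ; Gadget | 1 ; Frame | 2 ; Chip | 2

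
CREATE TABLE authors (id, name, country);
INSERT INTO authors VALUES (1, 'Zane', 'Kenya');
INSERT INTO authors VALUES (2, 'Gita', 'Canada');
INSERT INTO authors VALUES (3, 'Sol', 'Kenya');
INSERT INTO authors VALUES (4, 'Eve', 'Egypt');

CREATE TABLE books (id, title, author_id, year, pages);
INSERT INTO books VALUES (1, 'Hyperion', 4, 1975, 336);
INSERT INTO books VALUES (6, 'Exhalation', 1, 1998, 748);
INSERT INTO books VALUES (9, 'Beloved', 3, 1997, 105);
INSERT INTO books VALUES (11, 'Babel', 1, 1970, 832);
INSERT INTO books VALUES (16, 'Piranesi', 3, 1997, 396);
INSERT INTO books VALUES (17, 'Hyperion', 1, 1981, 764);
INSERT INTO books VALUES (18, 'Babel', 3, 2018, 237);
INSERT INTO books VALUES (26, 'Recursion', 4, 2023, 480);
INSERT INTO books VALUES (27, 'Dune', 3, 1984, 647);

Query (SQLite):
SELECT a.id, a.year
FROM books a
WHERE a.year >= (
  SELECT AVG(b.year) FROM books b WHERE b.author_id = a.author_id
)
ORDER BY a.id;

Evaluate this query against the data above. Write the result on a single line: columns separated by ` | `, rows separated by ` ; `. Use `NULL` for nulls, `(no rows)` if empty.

6 | 1998 ; 18 | 2018 ; 26 | 2023

For each books row a, compute AVG(year) over rows sharing a.author_id.
Keep row a if a.year >= that per-group AVG.
  author_id=1: AVG(year) = 1983.0
  author_id=3: AVG(year) = 1999.0
  author_id=4: AVG(year) = 1999.0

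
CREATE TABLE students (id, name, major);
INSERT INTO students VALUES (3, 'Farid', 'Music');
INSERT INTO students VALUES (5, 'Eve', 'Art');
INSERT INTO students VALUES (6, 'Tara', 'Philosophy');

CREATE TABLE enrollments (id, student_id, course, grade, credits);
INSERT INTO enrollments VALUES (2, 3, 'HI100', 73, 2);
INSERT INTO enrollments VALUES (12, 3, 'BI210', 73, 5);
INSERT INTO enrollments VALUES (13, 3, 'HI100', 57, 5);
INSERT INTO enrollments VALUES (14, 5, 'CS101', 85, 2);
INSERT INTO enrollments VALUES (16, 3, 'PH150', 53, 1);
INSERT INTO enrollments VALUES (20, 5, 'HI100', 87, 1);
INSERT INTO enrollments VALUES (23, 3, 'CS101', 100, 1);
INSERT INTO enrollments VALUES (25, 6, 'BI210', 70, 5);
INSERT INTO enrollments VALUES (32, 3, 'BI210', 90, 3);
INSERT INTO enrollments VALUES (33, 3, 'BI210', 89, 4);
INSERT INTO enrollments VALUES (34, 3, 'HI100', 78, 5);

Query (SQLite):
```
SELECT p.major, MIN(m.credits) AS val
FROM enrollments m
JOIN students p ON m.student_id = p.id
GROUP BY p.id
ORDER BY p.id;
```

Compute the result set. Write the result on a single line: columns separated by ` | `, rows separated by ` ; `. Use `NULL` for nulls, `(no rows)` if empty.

Music | 1 ; Art | 1 ; Philosophy | 5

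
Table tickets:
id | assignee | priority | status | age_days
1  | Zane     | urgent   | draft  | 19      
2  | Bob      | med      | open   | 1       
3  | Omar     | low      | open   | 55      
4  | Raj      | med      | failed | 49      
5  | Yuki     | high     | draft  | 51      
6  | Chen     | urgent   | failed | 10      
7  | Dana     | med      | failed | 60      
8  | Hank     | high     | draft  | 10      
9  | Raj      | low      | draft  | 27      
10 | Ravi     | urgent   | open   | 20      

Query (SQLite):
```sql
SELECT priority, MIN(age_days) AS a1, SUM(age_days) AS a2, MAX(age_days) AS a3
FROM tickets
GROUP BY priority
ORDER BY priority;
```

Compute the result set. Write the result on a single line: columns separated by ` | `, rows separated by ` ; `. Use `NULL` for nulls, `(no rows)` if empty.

high | 10 | 61 | 51 ; low | 27 | 82 | 55 ; med | 1 | 110 | 60 ; urgent | 10 | 49 | 20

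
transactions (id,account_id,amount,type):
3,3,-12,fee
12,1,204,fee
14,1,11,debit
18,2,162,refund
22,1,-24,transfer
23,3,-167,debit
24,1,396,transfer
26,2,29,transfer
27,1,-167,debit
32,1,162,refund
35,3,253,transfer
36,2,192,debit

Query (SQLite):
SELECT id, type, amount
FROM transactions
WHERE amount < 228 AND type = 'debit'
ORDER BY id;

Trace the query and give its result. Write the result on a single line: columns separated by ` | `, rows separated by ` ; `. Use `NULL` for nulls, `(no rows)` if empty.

amount < 228: ids {3, 12, 14, 18, 22, 23, 26, 27, 32, 36}
type = 'debit': ids {14, 23, 27, 36}
Combine with AND.

14 | debit | 11 ; 23 | debit | -167 ; 27 | debit | -167 ; 36 | debit | 192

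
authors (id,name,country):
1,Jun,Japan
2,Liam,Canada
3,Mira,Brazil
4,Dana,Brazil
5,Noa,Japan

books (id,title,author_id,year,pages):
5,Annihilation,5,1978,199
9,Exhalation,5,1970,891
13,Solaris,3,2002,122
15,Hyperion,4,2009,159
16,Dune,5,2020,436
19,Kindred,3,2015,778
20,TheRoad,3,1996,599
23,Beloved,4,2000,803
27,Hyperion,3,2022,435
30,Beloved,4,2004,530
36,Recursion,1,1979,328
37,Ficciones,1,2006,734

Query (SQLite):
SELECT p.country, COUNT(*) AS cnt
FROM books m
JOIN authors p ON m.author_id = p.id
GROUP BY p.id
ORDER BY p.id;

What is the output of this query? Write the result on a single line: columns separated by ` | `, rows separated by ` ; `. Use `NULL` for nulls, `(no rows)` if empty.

Japan | 2 ; Brazil | 4 ; Brazil | 3 ; Japan | 3

Join each books row to its authors via author_id.
Group joined rows by authors.id; compute COUNT(*) per group.
  1: ids {36, 37} → COUNT(*)=2
  3: ids {13, 19, 20, 27} → COUNT(*)=4
  4: ids {15, 23, 30} → COUNT(*)=3
  5: ids {5, 9, 16} → COUNT(*)=3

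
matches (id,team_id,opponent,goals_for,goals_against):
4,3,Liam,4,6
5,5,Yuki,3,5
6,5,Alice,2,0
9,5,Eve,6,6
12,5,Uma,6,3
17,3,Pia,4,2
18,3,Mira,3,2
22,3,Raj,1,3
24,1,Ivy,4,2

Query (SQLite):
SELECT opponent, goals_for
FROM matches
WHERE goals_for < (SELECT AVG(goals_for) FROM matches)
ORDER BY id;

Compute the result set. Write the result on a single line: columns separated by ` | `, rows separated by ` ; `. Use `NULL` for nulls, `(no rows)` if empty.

Yuki | 3 ; Alice | 2 ; Mira | 3 ; Raj | 1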